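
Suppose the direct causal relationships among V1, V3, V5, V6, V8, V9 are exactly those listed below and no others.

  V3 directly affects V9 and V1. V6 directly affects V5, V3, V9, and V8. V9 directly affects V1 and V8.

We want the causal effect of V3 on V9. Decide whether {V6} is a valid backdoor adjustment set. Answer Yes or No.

Yes

Backdoor paths from V3 to V9 (paths whose first edge points into V3):
  P1: V3 <- V6 -> V9
  P2: V3 <- V6 -> V8 <- V9
Condition 1 (no descendant of V3 in the set): holds — descendants of V3 are {V1, V8, V9}; none are in {V6}.
Condition 2 (every backdoor path blocked by {V6}):
  P1: blocked at fork node V6 ∈ conditioning set.
  P2: blocked at fork node V6 ∈ conditioning set.
{V6} satisfies the backdoor criterion.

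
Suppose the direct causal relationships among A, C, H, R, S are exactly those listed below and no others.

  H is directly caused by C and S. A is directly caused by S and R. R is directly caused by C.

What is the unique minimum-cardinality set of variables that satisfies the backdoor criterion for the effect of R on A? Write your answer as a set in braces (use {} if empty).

{}

Variables eligible for adjustment (non-descendants of R, excluding R and A): {C, H, S}.
Backdoor paths from R to A:
  P1: R <- C -> H <- S -> A
Each backdoor path contains an unconditioned collider, so every path is already blocked with the empty conditioning set:
  P1: blocked at collider H (neither it nor any descendant is in the conditioning set).
The empty set is therefore the unique smallest valid set.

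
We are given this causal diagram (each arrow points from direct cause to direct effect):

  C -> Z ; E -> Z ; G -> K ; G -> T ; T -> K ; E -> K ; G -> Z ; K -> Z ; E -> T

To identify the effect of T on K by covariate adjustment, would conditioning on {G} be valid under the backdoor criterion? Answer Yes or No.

Backdoor paths from T to K (paths whose first edge points into T):
  P1: T <- E -> K
  P2: T <- E -> Z <- G -> K
  P3: T <- E -> Z <- K
  P4: T <- G -> K
  P5: T <- G -> Z <- E -> K
  P6: T <- G -> Z <- K
Condition 1 (no descendant of T in the set): holds — descendants of T are {K, Z}; none are in {G}.
Condition 2 (every backdoor path blocked by {G}):
  P1: open — no interior node is in the conditioning set.
  P2: blocked at collider Z (neither it nor any descendant is in the conditioning set).
  P3: blocked at collider Z (neither it nor any descendant is in the conditioning set).
  P4: blocked at fork node G ∈ conditioning set.
  P5: blocked at fork node G ∈ conditioning set.
  P6: blocked at fork node G ∈ conditioning set.
{G} does not satisfy the backdoor criterion.

No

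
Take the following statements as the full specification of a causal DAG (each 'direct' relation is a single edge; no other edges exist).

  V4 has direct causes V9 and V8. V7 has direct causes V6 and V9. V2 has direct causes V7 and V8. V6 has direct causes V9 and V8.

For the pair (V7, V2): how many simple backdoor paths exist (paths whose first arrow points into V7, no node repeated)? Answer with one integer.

4

A backdoor path from V7 to V2 is any simple undirected path whose first edge points into V7 (i.e. leaves V7 via a parent).
Parents of V7: {V6, V9}.
Enumerating:
  P1: V7 <- V9 -> V4 <- V8 -> V2
  P2: V7 <- V9 -> V6 <- V8 -> V2
  P3: V7 <- V6 <- V9 -> V4 <- V8 -> V2
  P4: V7 <- V6 <- V8 -> V2
That exhausts the simple backdoor paths. Count: 4.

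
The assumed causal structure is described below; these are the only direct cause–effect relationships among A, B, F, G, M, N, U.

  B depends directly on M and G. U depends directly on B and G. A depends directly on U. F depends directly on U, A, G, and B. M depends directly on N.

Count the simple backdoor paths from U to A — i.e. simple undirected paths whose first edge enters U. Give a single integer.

4

A backdoor path from U to A is any simple undirected path whose first edge points into U (i.e. leaves U via a parent).
Parents of U: {B, G}.
Enumerating:
  P1: U <- G -> B -> F <- A
  P2: U <- G -> F <- A
  P3: U <- B <- G -> F <- A
  P4: U <- B -> F <- A
That exhausts the simple backdoor paths. Count: 4.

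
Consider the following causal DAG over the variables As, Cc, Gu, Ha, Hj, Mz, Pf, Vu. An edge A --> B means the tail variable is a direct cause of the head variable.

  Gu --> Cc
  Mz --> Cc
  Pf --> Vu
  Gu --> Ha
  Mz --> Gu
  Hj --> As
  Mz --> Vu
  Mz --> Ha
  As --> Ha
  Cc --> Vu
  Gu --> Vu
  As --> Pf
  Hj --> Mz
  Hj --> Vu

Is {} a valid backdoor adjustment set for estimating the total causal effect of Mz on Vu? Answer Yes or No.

No

Backdoor paths from Mz to Vu (paths whose first edge points into Mz):
  P1: Mz <- Hj -> As -> Pf -> Vu
  P2: Mz <- Hj -> As -> Ha <- Gu -> Cc -> Vu
  P3: Mz <- Hj -> As -> Ha <- Gu -> Vu
  P4: Mz <- Hj -> Vu
Condition 1 (no descendant of Mz in the set): holds — descendants of Mz are {Cc, Gu, Ha, Vu}; none are in {}.
Condition 2 (every backdoor path blocked by {}):
  P1: open — no interior node is in the conditioning set.
  P2: blocked at collider Ha (neither it nor any descendant is in the conditioning set).
  P3: blocked at collider Ha (neither it nor any descendant is in the conditioning set).
  P4: open — no interior node is in the conditioning set.
{} does not satisfy the backdoor criterion.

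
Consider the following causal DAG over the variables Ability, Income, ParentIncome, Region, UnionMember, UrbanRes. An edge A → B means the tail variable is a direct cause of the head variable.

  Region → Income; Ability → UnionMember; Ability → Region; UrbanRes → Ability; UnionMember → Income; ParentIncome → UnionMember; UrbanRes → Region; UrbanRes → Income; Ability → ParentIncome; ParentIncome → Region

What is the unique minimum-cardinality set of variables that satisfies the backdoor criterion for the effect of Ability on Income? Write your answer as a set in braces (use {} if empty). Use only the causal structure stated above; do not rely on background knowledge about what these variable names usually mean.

Variables eligible for adjustment (non-descendants of Ability, excluding Ability and Income): {UrbanRes}.
Backdoor paths from Ability to Income:
  P1: Ability <- UrbanRes -> Region <- ParentIncome -> UnionMember -> Income
  P2: Ability <- UrbanRes -> Region -> Income
  P3: Ability <- UrbanRes -> Income
The empty set is not sufficient: P2 (Ability <- UrbanRes -> Region -> Income) has no collider blocking it and no conditioned non-collider, so it is open.
Try {UrbanRes}:
  P1: blocked at fork node UrbanRes ∈ conditioning set.
  P2: blocked at fork node UrbanRes ∈ conditioning set.
  P3: blocked at fork node UrbanRes ∈ conditioning set.
{UrbanRes} contains no descendant of Ability and blocks every backdoor path.
{UrbanRes} is the unique smallest valid adjustment set.

{UrbanRes}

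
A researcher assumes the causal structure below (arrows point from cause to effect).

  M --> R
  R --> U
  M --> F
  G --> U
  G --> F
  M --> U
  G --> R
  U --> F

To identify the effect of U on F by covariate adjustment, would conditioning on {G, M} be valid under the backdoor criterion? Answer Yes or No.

Backdoor paths from U to F (paths whose first edge points into U):
  P1: U <- G -> R <- M -> F
  P2: U <- G -> F
  P3: U <- M -> R <- G -> F
  P4: U <- M -> F
  P5: U <- R <- G -> F
  P6: U <- R <- M -> F
Condition 1 (no descendant of U in the set): holds — descendants of U are {F}; none are in {G, M}.
Condition 2 (every backdoor path blocked by {G, M}):
  P1: blocked at fork node G ∈ conditioning set.
  P2: blocked at fork node G ∈ conditioning set.
  P3: blocked at fork node M ∈ conditioning set.
  P4: blocked at fork node M ∈ conditioning set.
  P5: blocked at fork node G ∈ conditioning set.
  P6: blocked at fork node M ∈ conditioning set.
{G, M} satisfies the backdoor criterion.

Yes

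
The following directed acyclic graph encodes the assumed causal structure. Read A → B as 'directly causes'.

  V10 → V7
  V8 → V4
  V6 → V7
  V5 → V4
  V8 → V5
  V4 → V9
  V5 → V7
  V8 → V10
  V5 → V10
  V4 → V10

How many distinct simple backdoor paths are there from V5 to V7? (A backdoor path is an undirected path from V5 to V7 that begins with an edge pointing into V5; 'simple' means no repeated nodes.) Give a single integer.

A backdoor path from V5 to V7 is any simple undirected path whose first edge points into V5 (i.e. leaves V5 via a parent).
Parents of V5: {V8}.
Enumerating:
  P1: V5 <- V8 -> V4 -> V10 -> V7
  P2: V5 <- V8 -> V10 -> V7
That exhausts the simple backdoor paths. Count: 2.

2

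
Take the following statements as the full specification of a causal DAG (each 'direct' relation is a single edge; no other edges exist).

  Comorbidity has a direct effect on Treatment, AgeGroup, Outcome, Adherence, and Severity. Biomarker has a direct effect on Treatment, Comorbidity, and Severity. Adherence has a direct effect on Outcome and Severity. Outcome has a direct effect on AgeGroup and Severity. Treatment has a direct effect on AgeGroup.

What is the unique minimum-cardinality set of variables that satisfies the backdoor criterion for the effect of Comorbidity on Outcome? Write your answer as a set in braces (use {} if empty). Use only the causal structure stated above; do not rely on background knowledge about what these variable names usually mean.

Variables eligible for adjustment (non-descendants of Comorbidity, excluding Comorbidity and Outcome): {Biomarker}.
Backdoor paths from Comorbidity to Outcome:
  P1: Comorbidity <- Biomarker -> Treatment -> AgeGroup <- Outcome
  P2: Comorbidity <- Biomarker -> Severity <- Adherence -> Outcome
  P3: Comorbidity <- Biomarker -> Severity <- Outcome
Each backdoor path contains an unconditioned collider, so every path is already blocked with the empty conditioning set:
  P1: blocked at collider AgeGroup (neither it nor any descendant is in the conditioning set).
  P2: blocked at collider Severity (neither it nor any descendant is in the conditioning set).
  P3: blocked at collider Severity (neither it nor any descendant is in the conditioning set).
The empty set is therefore the unique smallest valid set.

{}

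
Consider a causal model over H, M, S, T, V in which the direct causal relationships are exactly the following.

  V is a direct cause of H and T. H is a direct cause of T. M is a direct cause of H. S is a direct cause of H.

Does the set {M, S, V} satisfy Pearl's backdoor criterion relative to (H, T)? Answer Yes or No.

Backdoor paths from H to T (paths whose first edge points into H):
  P1: H <- V -> T
Condition 1 (no descendant of H in the set): holds — descendants of H are {T}; none are in {M, S, V}.
Condition 2 (every backdoor path blocked by {M, S, V}):
  P1: blocked at fork node V ∈ conditioning set.
{M, S, V} satisfies the backdoor criterion.

Yes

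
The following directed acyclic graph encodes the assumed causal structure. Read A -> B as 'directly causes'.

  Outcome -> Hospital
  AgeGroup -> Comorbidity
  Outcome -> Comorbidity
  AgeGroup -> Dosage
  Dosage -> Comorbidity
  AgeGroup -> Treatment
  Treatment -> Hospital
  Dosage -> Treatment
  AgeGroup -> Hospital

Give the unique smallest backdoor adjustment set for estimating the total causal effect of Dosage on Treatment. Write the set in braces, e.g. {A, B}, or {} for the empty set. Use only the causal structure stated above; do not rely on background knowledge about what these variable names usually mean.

{AgeGroup}

Variables eligible for adjustment (non-descendants of Dosage, excluding Dosage and Treatment): {AgeGroup, Outcome}.
Backdoor paths from Dosage to Treatment:
  P1: Dosage <- AgeGroup -> Treatment
  P2: Dosage <- AgeGroup -> Comorbidity <- Outcome -> Hospital <- Treatment
  P3: Dosage <- AgeGroup -> Hospital <- Treatment
The empty set is not sufficient: P1 (Dosage <- AgeGroup -> Treatment) has no collider blocking it and no conditioned non-collider, so it is open.
Try {AgeGroup}:
  P1: blocked at fork node AgeGroup ∈ conditioning set.
  P2: blocked at fork node AgeGroup ∈ conditioning set.
  P3: blocked at fork node AgeGroup ∈ conditioning set.
{AgeGroup} contains no descendant of Dosage and blocks every backdoor path.
No other singleton works — e.g. {Outcome} leaves P1 open — so {AgeGroup} is the unique smallest valid adjustment set.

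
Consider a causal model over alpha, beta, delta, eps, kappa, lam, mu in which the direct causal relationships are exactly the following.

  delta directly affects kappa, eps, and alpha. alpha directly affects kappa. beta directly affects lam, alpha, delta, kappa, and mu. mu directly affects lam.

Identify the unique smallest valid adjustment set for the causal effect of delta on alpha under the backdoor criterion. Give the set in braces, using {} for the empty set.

{beta}

Variables eligible for adjustment (non-descendants of delta, excluding delta and alpha): {beta, lam, mu}.
Backdoor paths from delta to alpha:
  P1: delta <- beta -> alpha
  P2: delta <- beta -> kappa <- alpha
The empty set is not sufficient: P1 (delta <- beta -> alpha) has no collider blocking it and no conditioned non-collider, so it is open.
Try {beta}:
  P1: blocked at fork node beta ∈ conditioning set.
  P2: blocked at fork node beta ∈ conditioning set.
{beta} contains no descendant of delta and blocks every backdoor path.
No other singleton works — e.g. {mu} leaves P1 open — so {beta} is the unique smallest valid adjustment set.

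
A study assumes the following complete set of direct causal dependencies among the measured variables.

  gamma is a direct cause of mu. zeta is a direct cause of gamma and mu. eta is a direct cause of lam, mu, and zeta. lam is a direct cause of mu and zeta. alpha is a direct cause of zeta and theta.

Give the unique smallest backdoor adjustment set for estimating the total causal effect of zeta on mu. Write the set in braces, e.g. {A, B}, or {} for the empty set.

{eta, lam}

Variables eligible for adjustment (non-descendants of zeta, excluding zeta and mu): {alpha, eta, lam, theta}.
Backdoor paths from zeta to mu:
  P1: zeta <- eta -> lam -> mu
  P2: zeta <- eta -> mu
  P3: zeta <- lam <- eta -> mu
  P4: zeta <- lam -> mu
The empty set is not sufficient: P1 (zeta <- eta -> lam -> mu) has no collider blocking it and no conditioned non-collider, so it is open.
Try {eta, lam}:
  P1: blocked at fork node eta ∈ conditioning set.
  P2: blocked at fork node eta ∈ conditioning set.
  P3: blocked at chain node lam ∈ conditioning set.
  P4: blocked at fork node lam ∈ conditioning set.
{eta, lam} contains no descendant of zeta and blocks every backdoor path.
Every element of {eta, lam} is needed (dropping eta leaves P2 open; dropping lam leaves P4 open), so no proper subset is valid.
Among all size-2 subsets of the eligible variables, only {eta, lam} blocks every backdoor path, so it is the unique smallest valid adjustment set.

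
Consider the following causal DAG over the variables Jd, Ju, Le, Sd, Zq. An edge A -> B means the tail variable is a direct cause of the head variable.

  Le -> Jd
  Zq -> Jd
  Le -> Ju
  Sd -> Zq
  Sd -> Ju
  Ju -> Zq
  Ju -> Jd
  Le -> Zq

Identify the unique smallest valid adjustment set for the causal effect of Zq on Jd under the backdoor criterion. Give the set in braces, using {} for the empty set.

{Ju, Le}

Variables eligible for adjustment (non-descendants of Zq, excluding Zq and Jd): {Ju, Le, Sd}.
Backdoor paths from Zq to Jd:
  P1: Zq <- Sd -> Ju <- Le -> Jd
  P2: Zq <- Sd -> Ju -> Jd
  P3: Zq <- Le -> Ju -> Jd
  P4: Zq <- Le -> Jd
  P5: Zq <- Ju <- Le -> Jd
  P6: Zq <- Ju -> Jd
The empty set is not sufficient: P2 (Zq <- Sd -> Ju -> Jd) has no collider blocking it and no conditioned non-collider, so it is open.
Try {Ju, Le}:
  P1: blocked at fork node Le ∈ conditioning set.
  P2: blocked at chain node Ju ∈ conditioning set.
  P3: blocked at fork node Le ∈ conditioning set.
  P4: blocked at fork node Le ∈ conditioning set.
  P5: blocked at chain node Ju ∈ conditioning set.
  P6: blocked at fork node Ju ∈ conditioning set.
{Ju, Le} contains no descendant of Zq and blocks every backdoor path.
Every element of {Ju, Le} is needed (dropping Ju leaves P2 open; dropping Le leaves P1 open), so no proper subset is valid.
Among all size-2 subsets of the eligible variables, only {Ju, Le} blocks every backdoor path, so it is the unique smallest valid adjustment set.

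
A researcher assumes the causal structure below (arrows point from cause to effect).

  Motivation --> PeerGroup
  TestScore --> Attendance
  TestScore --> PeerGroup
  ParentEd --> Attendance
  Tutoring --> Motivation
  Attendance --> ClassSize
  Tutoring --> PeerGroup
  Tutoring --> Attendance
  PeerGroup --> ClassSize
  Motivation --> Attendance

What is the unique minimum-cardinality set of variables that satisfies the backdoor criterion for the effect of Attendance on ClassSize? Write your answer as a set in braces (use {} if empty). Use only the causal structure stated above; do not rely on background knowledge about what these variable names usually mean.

Variables eligible for adjustment (non-descendants of Attendance, excluding Attendance and ClassSize): {Motivation, ParentEd, PeerGroup, TestScore, Tutoring}.
Backdoor paths from Attendance to ClassSize:
  P1: Attendance <- TestScore -> PeerGroup -> ClassSize
  P2: Attendance <- Tutoring -> Motivation -> PeerGroup -> ClassSize
  P3: Attendance <- Tutoring -> PeerGroup -> ClassSize
  P4: Attendance <- Motivation <- Tutoring -> PeerGroup -> ClassSize
  P5: Attendance <- Motivation -> PeerGroup -> ClassSize
The empty set is not sufficient: P1 (Attendance <- TestScore -> PeerGroup -> ClassSize) has no collider blocking it and no conditioned non-collider, so it is open.
Try {PeerGroup}:
  P1: blocked at chain node PeerGroup ∈ conditioning set.
  P2: blocked at chain node PeerGroup ∈ conditioning set.
  P3: blocked at chain node PeerGroup ∈ conditioning set.
  P4: blocked at chain node PeerGroup ∈ conditioning set.
  P5: blocked at chain node PeerGroup ∈ conditioning set.
{PeerGroup} contains no descendant of Attendance and blocks every backdoor path.
No other singleton works — e.g. {TestScore} leaves P2 open — so {PeerGroup} is the unique smallest valid adjustment set.

{PeerGroup}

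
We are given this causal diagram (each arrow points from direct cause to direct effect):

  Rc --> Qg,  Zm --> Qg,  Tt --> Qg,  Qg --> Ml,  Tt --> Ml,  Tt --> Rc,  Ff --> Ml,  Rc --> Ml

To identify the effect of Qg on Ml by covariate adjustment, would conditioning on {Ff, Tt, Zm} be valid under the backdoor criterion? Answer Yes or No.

Backdoor paths from Qg to Ml (paths whose first edge points into Qg):
  P1: Qg <- Tt -> Rc -> Ml
  P2: Qg <- Tt -> Ml
  P3: Qg <- Rc <- Tt -> Ml
  P4: Qg <- Rc -> Ml
Condition 1 (no descendant of Qg in the set): holds — descendants of Qg are {Ml}; none are in {Ff, Tt, Zm}.
Condition 2 (every backdoor path blocked by {Ff, Tt, Zm}):
  P1: blocked at fork node Tt ∈ conditioning set.
  P2: blocked at fork node Tt ∈ conditioning set.
  P3: blocked at fork node Tt ∈ conditioning set.
  P4: open — no interior node is in the conditioning set.
{Ff, Tt, Zm} does not satisfy the backdoor criterion.

No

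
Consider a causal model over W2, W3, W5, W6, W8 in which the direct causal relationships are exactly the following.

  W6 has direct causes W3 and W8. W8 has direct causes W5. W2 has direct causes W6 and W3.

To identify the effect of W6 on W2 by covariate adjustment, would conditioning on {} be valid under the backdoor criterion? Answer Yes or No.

No

Backdoor paths from W6 to W2 (paths whose first edge points into W6):
  P1: W6 <- W3 -> W2
Condition 1 (no descendant of W6 in the set): holds — descendants of W6 are {W2}; none are in {}.
Condition 2 (every backdoor path blocked by {}):
  P1: open — no interior node is in the conditioning set.
{} does not satisfy the backdoor criterion.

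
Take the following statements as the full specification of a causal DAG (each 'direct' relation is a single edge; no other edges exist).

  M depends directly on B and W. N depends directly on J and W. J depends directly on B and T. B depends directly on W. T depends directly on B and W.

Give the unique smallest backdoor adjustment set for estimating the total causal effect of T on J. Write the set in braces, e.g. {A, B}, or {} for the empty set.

{B}

Variables eligible for adjustment (non-descendants of T, excluding T and J): {B, M, W}.
Backdoor paths from T to J:
  P1: T <- W -> B -> J
  P2: T <- W -> N <- J
  P3: T <- W -> M <- B -> J
  P4: T <- B <- W -> N <- J
  P5: T <- B -> J
  P6: T <- B -> M <- W -> N <- J
The empty set is not sufficient: P1 (T <- W -> B -> J) has no collider blocking it and no conditioned non-collider, so it is open.
Try {B}:
  P1: blocked at chain node B ∈ conditioning set.
  P2: blocked at collider N (neither it nor any descendant is in the conditioning set).
  P3: blocked at collider M (neither it nor any descendant is in the conditioning set).
  P4: blocked at chain node B ∈ conditioning set.
  P5: blocked at fork node B ∈ conditioning set.
  P6: blocked at fork node B ∈ conditioning set.
{B} contains no descendant of T and blocks every backdoor path.
No other singleton works — e.g. {W} leaves P5 open — so {B} is the unique smallest valid adjustment set.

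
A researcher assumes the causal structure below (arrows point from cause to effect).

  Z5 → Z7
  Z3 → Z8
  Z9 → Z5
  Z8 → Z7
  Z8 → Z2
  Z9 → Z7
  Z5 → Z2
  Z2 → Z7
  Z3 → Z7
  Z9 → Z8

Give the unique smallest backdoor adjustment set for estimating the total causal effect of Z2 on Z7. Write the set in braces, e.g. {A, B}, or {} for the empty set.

{Z5, Z8}

Variables eligible for adjustment (non-descendants of Z2, excluding Z2 and Z7): {Z3, Z5, Z8, Z9}.
Backdoor paths from Z2 to Z7:
  P1: Z2 <- Z5 <- Z9 -> Z8 <- Z3 -> Z7
  P2: Z2 <- Z5 <- Z9 -> Z8 -> Z7
  P3: Z2 <- Z5 <- Z9 -> Z7
  P4: Z2 <- Z5 -> Z7
  P5: Z2 <- Z8 <- Z9 -> Z5 -> Z7
  P6: Z2 <- Z8 <- Z9 -> Z7
  P7: Z2 <- Z8 <- Z3 -> Z7
  P8: Z2 <- Z8 -> Z7
The empty set is not sufficient: P2 (Z2 <- Z5 <- Z9 -> Z8 -> Z7) has no collider blocking it and no conditioned non-collider, so it is open.
Try {Z5, Z8}:
  P1: blocked at chain node Z5 ∈ conditioning set.
  P2: blocked at chain node Z5 ∈ conditioning set.
  P3: blocked at chain node Z5 ∈ conditioning set.
  P4: blocked at fork node Z5 ∈ conditioning set.
  P5: blocked at chain node Z8 ∈ conditioning set.
  P6: blocked at chain node Z8 ∈ conditioning set.
  P7: blocked at chain node Z8 ∈ conditioning set.
  P8: blocked at fork node Z8 ∈ conditioning set.
{Z5, Z8} contains no descendant of Z2 and blocks every backdoor path.
Every element of {Z5, Z8} is needed (dropping Z5 leaves P1 open; dropping Z8 leaves P6 open), so no proper subset is valid.
Among all size-2 subsets of the eligible variables, only {Z5, Z8} blocks every backdoor path, so it is the unique smallest valid adjustment set.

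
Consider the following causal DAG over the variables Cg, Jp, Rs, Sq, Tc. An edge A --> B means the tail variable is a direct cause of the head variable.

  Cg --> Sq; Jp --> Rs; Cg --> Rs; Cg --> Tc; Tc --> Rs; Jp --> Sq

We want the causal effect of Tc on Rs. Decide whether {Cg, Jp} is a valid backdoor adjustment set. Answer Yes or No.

Backdoor paths from Tc to Rs (paths whose first edge points into Tc):
  P1: Tc <- Cg -> Rs
  P2: Tc <- Cg -> Sq <- Jp -> Rs
Condition 1 (no descendant of Tc in the set): holds — descendants of Tc are {Rs}; none are in {Cg, Jp}.
Condition 2 (every backdoor path blocked by {Cg, Jp}):
  P1: blocked at fork node Cg ∈ conditioning set.
  P2: blocked at fork node Cg ∈ conditioning set.
{Cg, Jp} satisfies the backdoor criterion.

Yes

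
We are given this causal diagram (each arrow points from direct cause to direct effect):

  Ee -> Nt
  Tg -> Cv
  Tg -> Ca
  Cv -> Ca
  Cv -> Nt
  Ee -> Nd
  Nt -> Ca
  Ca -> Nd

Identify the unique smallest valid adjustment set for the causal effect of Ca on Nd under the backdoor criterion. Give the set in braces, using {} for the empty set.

{Ee}

Variables eligible for adjustment (non-descendants of Ca, excluding Ca and Nd): {Cv, Ee, Nt, Tg}.
Backdoor paths from Ca to Nd:
  P1: Ca <- Tg -> Cv -> Nt <- Ee -> Nd
  P2: Ca <- Cv -> Nt <- Ee -> Nd
  P3: Ca <- Nt <- Ee -> Nd
The empty set is not sufficient: P3 (Ca <- Nt <- Ee -> Nd) has no collider blocking it and no conditioned non-collider, so it is open.
Try {Ee}:
  P1: blocked at collider Nt (neither it nor any descendant is in the conditioning set).
  P2: blocked at collider Nt (neither it nor any descendant is in the conditioning set).
  P3: blocked at fork node Ee ∈ conditioning set.
{Ee} contains no descendant of Ca and blocks every backdoor path.
No other singleton works — e.g. {Tg} leaves P3 open — so {Ee} is the unique smallest valid adjustment set.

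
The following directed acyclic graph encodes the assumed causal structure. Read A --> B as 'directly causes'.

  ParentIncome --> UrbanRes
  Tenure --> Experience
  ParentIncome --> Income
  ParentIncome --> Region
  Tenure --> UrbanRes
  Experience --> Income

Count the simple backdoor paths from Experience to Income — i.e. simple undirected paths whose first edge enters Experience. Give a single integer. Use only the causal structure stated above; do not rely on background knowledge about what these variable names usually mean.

1

A backdoor path from Experience to Income is any simple undirected path whose first edge points into Experience (i.e. leaves Experience via a parent).
Parents of Experience: {Tenure}.
Enumerating:
  P1: Experience <- Tenure -> UrbanRes <- ParentIncome -> Income
That exhausts the simple backdoor paths. Count: 1.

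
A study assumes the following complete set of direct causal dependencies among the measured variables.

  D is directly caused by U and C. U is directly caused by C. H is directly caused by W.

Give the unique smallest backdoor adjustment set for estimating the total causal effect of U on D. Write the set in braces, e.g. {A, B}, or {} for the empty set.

Variables eligible for adjustment (non-descendants of U, excluding U and D): {C, H, W}.
Backdoor paths from U to D:
  P1: U <- C -> D
The empty set is not sufficient: P1 (U <- C -> D) has no collider blocking it and no conditioned non-collider, so it is open.
Try {C}:
  P1: blocked at fork node C ∈ conditioning set.
{C} contains no descendant of U and blocks every backdoor path.
No other singleton works — e.g. {W} leaves P1 open — so {C} is the unique smallest valid adjustment set.

{C}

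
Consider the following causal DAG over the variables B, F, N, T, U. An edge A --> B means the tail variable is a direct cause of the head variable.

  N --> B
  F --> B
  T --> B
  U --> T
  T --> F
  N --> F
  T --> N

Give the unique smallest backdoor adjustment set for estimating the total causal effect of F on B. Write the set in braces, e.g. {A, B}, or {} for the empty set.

{N, T}

Variables eligible for adjustment (non-descendants of F, excluding F and B): {N, T, U}.
Backdoor paths from F to B:
  P1: F <- T -> N -> B
  P2: F <- T -> B
  P3: F <- N <- T -> B
  P4: F <- N -> B
The empty set is not sufficient: P1 (F <- T -> N -> B) has no collider blocking it and no conditioned non-collider, so it is open.
Try {N, T}:
  P1: blocked at fork node T ∈ conditioning set.
  P2: blocked at fork node T ∈ conditioning set.
  P3: blocked at chain node N ∈ conditioning set.
  P4: blocked at fork node N ∈ conditioning set.
{N, T} contains no descendant of F and blocks every backdoor path.
Every element of {N, T} is needed (dropping N leaves P4 open; dropping T leaves P2 open), so no proper subset is valid.
Among all size-2 subsets of the eligible variables, only {N, T} blocks every backdoor path, so it is the unique smallest valid adjustment set.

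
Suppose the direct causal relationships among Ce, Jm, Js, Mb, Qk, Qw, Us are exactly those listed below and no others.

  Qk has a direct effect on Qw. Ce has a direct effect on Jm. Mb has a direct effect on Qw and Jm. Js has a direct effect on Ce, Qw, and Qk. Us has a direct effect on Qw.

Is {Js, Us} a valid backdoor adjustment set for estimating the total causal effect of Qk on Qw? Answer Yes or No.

Yes

Backdoor paths from Qk to Qw (paths whose first edge points into Qk):
  P1: Qk <- Js -> Ce -> Jm <- Mb -> Qw
  P2: Qk <- Js -> Qw
Condition 1 (no descendant of Qk in the set): holds — descendants of Qk are {Qw}; none are in {Js, Us}.
Condition 2 (every backdoor path blocked by {Js, Us}):
  P1: blocked at fork node Js ∈ conditioning set.
  P2: blocked at fork node Js ∈ conditioning set.
{Js, Us} satisfies the backdoor criterion.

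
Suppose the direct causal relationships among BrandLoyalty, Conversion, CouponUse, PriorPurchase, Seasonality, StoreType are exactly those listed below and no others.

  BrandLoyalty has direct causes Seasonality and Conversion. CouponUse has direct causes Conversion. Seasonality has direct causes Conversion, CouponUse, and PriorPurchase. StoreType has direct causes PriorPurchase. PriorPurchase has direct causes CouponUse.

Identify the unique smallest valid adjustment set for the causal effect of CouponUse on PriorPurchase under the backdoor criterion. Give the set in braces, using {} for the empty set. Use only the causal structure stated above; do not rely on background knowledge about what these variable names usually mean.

{}

Variables eligible for adjustment (non-descendants of CouponUse, excluding CouponUse and PriorPurchase): {Conversion}.
Backdoor paths from CouponUse to PriorPurchase:
  P1: CouponUse <- Conversion -> Seasonality <- PriorPurchase
  P2: CouponUse <- Conversion -> BrandLoyalty <- Seasonality <- PriorPurchase
Each backdoor path contains an unconditioned collider, so every path is already blocked with the empty conditioning set:
  P1: blocked at collider Seasonality (neither it nor any descendant is in the conditioning set).
  P2: blocked at collider BrandLoyalty (neither it nor any descendant is in the conditioning set).
The empty set is therefore the unique smallest valid set.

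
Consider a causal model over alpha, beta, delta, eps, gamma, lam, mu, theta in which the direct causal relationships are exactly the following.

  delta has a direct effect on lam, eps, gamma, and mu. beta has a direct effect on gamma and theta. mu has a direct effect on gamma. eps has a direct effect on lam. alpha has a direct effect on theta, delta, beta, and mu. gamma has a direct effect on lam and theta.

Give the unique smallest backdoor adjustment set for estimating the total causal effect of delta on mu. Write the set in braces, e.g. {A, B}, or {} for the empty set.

Variables eligible for adjustment (non-descendants of delta, excluding delta and mu): {alpha, beta}.
Backdoor paths from delta to mu:
  P1: delta <- alpha -> mu
  P2: delta <- alpha -> beta -> gamma <- mu
  P3: delta <- alpha -> beta -> theta <- gamma <- mu
  P4: delta <- alpha -> theta <- beta -> gamma <- mu
  P5: delta <- alpha -> theta <- gamma <- mu
The empty set is not sufficient: P1 (delta <- alpha -> mu) has no collider blocking it and no conditioned non-collider, so it is open.
Try {alpha}:
  P1: blocked at fork node alpha ∈ conditioning set.
  P2: blocked at fork node alpha ∈ conditioning set.
  P3: blocked at fork node alpha ∈ conditioning set.
  P4: blocked at fork node alpha ∈ conditioning set.
  P5: blocked at fork node alpha ∈ conditioning set.
{alpha} contains no descendant of delta and blocks every backdoor path.
No other singleton works — e.g. {beta} leaves P1 open — so {alpha} is the unique smallest valid adjustment set.

{alpha}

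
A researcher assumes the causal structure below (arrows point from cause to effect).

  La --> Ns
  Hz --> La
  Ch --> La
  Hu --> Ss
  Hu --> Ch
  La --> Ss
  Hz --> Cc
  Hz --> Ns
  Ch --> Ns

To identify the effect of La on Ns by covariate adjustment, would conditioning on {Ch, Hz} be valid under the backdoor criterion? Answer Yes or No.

Backdoor paths from La to Ns (paths whose first edge points into La):
  P1: La <- Ch -> Ns
  P2: La <- Hz -> Ns
Condition 1 (no descendant of La in the set): holds — descendants of La are {Ns, Ss}; none are in {Ch, Hz}.
Condition 2 (every backdoor path blocked by {Ch, Hz}):
  P1: blocked at fork node Ch ∈ conditioning set.
  P2: blocked at fork node Hz ∈ conditioning set.
{Ch, Hz} satisfies the backdoor criterion.

Yes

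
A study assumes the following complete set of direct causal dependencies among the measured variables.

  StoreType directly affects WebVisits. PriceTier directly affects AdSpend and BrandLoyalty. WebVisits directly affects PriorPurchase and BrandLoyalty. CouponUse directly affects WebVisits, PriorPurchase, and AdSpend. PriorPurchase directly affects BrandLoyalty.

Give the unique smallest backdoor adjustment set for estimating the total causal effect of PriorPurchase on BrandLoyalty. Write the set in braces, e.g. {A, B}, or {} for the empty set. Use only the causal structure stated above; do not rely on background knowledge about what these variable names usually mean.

{WebVisits}

Variables eligible for adjustment (non-descendants of PriorPurchase, excluding PriorPurchase and BrandLoyalty): {AdSpend, CouponUse, PriceTier, StoreType, WebVisits}.
Backdoor paths from PriorPurchase to BrandLoyalty:
  P1: PriorPurchase <- CouponUse -> AdSpend <- PriceTier -> BrandLoyalty
  P2: PriorPurchase <- CouponUse -> WebVisits -> BrandLoyalty
  P3: PriorPurchase <- WebVisits <- CouponUse -> AdSpend <- PriceTier -> BrandLoyalty
  P4: PriorPurchase <- WebVisits -> BrandLoyalty
The empty set is not sufficient: P2 (PriorPurchase <- CouponUse -> WebVisits -> BrandLoyalty) has no collider blocking it and no conditioned non-collider, so it is open.
Try {WebVisits}:
  P1: blocked at collider AdSpend (neither it nor any descendant is in the conditioning set).
  P2: blocked at chain node WebVisits ∈ conditioning set.
  P3: blocked at chain node WebVisits ∈ conditioning set.
  P4: blocked at fork node WebVisits ∈ conditioning set.
{WebVisits} contains no descendant of PriorPurchase and blocks every backdoor path.
No other singleton works — e.g. {CouponUse} leaves P4 open — so {WebVisits} is the unique smallest valid adjustment set.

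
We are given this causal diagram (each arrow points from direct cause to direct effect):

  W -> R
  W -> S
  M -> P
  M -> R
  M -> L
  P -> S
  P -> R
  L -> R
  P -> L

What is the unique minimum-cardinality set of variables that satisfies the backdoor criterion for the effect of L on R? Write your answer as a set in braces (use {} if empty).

{M, P}

Variables eligible for adjustment (non-descendants of L, excluding L and R): {M, P, S, W}.
Backdoor paths from L to R:
  P1: L <- M -> P -> S <- W -> R
  P2: L <- M -> P -> R
  P3: L <- M -> R
  P4: L <- P <- M -> R
  P5: L <- P -> S <- W -> R
  P6: L <- P -> R
The empty set is not sufficient: P2 (L <- M -> P -> R) has no collider blocking it and no conditioned non-collider, so it is open.
Try {M, P}:
  P1: blocked at fork node M ∈ conditioning set.
  P2: blocked at fork node M ∈ conditioning set.
  P3: blocked at fork node M ∈ conditioning set.
  P4: blocked at chain node P ∈ conditioning set.
  P5: blocked at fork node P ∈ conditioning set.
  P6: blocked at fork node P ∈ conditioning set.
{M, P} contains no descendant of L and blocks every backdoor path.
Every element of {M, P} is needed (dropping M leaves P3 open; dropping P leaves P6 open), so no proper subset is valid.
Among all size-2 subsets of the eligible variables, only {M, P} blocks every backdoor path, so it is the unique smallest valid adjustment set.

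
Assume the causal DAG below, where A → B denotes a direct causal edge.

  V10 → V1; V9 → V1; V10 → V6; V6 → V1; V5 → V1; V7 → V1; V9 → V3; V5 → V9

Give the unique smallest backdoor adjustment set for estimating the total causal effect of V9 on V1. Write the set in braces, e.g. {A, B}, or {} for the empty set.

Variables eligible for adjustment (non-descendants of V9, excluding V9 and V1): {V10, V5, V6, V7}.
Backdoor paths from V9 to V1:
  P1: V9 <- V5 -> V1
The empty set is not sufficient: P1 (V9 <- V5 -> V1) has no collider blocking it and no conditioned non-collider, so it is open.
Try {V5}:
  P1: blocked at fork node V5 ∈ conditioning set.
{V5} contains no descendant of V9 and blocks every backdoor path.
No other singleton works — e.g. {V10} leaves P1 open — so {V5} is the unique smallest valid adjustment set.

{V5}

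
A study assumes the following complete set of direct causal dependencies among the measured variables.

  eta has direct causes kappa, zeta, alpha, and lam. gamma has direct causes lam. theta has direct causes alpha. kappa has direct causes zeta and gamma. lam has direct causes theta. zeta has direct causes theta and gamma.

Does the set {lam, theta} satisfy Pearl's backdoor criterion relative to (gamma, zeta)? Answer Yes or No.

Backdoor paths from gamma to zeta (paths whose first edge points into gamma):
  P1: gamma <- lam <- theta <- alpha -> eta <- zeta
  P2: gamma <- lam <- theta <- alpha -> eta <- kappa <- zeta
  P3: gamma <- lam <- theta -> zeta
  P4: gamma <- lam -> eta <- alpha -> theta -> zeta
  P5: gamma <- lam -> eta <- zeta
  P6: gamma <- lam -> eta <- kappa <- zeta
Condition 1 (no descendant of gamma in the set): holds — descendants of gamma are {eta, kappa, zeta}; none are in {lam, theta}.
Condition 2 (every backdoor path blocked by {lam, theta}):
  P1: blocked at chain node lam ∈ conditioning set.
  P2: blocked at chain node lam ∈ conditioning set.
  P3: blocked at chain node lam ∈ conditioning set.
  P4: blocked at fork node lam ∈ conditioning set.
  P5: blocked at fork node lam ∈ conditioning set.
  P6: blocked at fork node lam ∈ conditioning set.
{lam, theta} satisfies the backdoor criterion.

Yes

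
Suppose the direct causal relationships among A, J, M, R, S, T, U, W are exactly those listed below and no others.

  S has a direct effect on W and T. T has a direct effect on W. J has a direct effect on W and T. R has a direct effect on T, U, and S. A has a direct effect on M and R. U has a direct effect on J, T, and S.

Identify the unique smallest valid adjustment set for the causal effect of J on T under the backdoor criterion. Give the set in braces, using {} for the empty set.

Variables eligible for adjustment (non-descendants of J, excluding J and T): {A, M, R, S, U}.
Backdoor paths from J to T:
  P1: J <- U <- R -> S -> T
  P2: J <- U <- R -> S -> W <- T
  P3: J <- U <- R -> T
  P4: J <- U -> S <- R -> T
  P5: J <- U -> S -> T
  P6: J <- U -> S -> W <- T
  P7: J <- U -> T
The empty set is not sufficient: P1 (J <- U <- R -> S -> T) has no collider blocking it and no conditioned non-collider, so it is open.
Try {U}:
  P1: blocked at chain node U ∈ conditioning set.
  P2: blocked at chain node U ∈ conditioning set.
  P3: blocked at chain node U ∈ conditioning set.
  P4: blocked at fork node U ∈ conditioning set.
  P5: blocked at fork node U ∈ conditioning set.
  P6: blocked at fork node U ∈ conditioning set.
  P7: blocked at fork node U ∈ conditioning set.
{U} contains no descendant of J and blocks every backdoor path.
No other singleton works — e.g. {A} leaves P1 open — so {U} is the unique smallest valid adjustment set.

{U}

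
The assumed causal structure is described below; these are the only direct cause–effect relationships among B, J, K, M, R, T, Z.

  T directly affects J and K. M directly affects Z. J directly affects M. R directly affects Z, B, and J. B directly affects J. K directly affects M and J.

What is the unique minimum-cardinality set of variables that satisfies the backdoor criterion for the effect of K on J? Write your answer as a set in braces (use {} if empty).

{T}

Variables eligible for adjustment (non-descendants of K, excluding K and J): {B, R, T}.
Backdoor paths from K to J:
  P1: K <- T -> J
The empty set is not sufficient: P1 (K <- T -> J) has no collider blocking it and no conditioned non-collider, so it is open.
Try {T}:
  P1: blocked at fork node T ∈ conditioning set.
{T} contains no descendant of K and blocks every backdoor path.
No other singleton works — e.g. {R} leaves P1 open — so {T} is the unique smallest valid adjustment set.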